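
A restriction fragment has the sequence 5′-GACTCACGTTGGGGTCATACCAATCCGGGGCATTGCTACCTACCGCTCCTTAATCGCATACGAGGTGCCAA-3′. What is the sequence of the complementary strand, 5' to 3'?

5'-TTGGCACCTCGTATGCGATTAAGGAGCGGTAGGTAGCAATGCCCCGGATTGGTATGACCCCAACGTGAGTC-3'

Pairing A↔T and G↔C gives CTGAGTGCAACCCCAGTATGGTTAGGCCCCGTAACGATGGATGGCGAGGAATTAGCGTATGCTCCACGGTT, running 3'→5'. Reverse for the 5'→3' convention.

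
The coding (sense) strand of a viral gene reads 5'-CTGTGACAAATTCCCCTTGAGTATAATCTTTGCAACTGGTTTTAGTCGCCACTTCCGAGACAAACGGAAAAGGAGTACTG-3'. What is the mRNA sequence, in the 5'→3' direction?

mRNA has the coding-strand sequence with U in place of T.

5′-CUGUGACAAAUUCCCCUUGAGUAUAAUCUUUGCAACUGGUUUUAGUCGCCACUUCCGAGACAAACGGAAAAGGAGUACUG-3′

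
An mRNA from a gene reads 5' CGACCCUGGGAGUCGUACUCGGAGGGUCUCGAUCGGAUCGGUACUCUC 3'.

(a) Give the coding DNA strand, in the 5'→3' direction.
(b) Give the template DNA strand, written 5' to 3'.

(a) 5'-CGACCCTGGGAGTCGTACTCGGAGGGTCTCGATCGGATCGGTACTCTC-3'
(b) 5'-GAGAGTACCGATCCGATCGAGACCCTCCGAGTACGACTCCCAGGGTCG-3'

(a) The coding strand matches the mRNA with U→T.
(b) The template strand is the reverse complement of the coding strand.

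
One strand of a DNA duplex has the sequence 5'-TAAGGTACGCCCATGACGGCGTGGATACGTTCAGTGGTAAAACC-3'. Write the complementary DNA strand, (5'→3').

5'-GGTTTTACCACTGAACGTATCCACGCCGTCATGGGCGTACCTTA-3'

The complement of TAAGGTACGCCCATGACGGCGTGGATACGTTCAGTGGTAAAACC is ATTCCATGCGGGTACTGCCGCACCTATGCAAGTCACCATTTTGG (A↔T, G↔C). DNA strands are antiparallel, so the complementary strand runs 3'→5'; reversing gives the 5'→3' form.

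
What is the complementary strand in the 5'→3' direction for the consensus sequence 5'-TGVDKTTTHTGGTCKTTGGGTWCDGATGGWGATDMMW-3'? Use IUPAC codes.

Standard pairs A↔T, G↔C; ambiguity codes pair M↔K, W↔W, D↔H, V↔B. Complement (ACBHMAAADACCAGMAACCCAWGHCTACCWCTAHKKW), then reverse for 5'→3'.

5'-WKKHATCWCCATCHGWACCCAAMGACCADAAAMHBCA-3'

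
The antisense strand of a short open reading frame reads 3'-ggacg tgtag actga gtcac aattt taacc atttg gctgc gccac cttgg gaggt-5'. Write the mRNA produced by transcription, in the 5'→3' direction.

5'-CCUGCACAUCUGACUCAGUGUUAAAAUUGGUAAACCGACGCGGUGGAACCCUCCA-3'

Reading the template 3'→5' as shown, RNA polymerase pairs each base (A→U, T→A, G↔C) to build mRNA 5'→3' directly.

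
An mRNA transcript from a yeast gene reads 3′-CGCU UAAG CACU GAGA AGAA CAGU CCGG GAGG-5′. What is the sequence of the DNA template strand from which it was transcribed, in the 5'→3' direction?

5'-GCGAATTCGTGACTCTTCTTGTCAGGCCCTCC-3'

Written 5'→3' the mRNA is GGAGGGCCUGACAAGAAGAGUCACGAAUUCGC, so the coding DNA strand is GGAGGGCCTGACAAGAAGAGTCACGAATTCGC. The template is its reverse complement.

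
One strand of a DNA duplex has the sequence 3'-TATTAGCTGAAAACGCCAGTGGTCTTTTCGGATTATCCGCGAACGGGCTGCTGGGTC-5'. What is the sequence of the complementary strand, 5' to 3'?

5′-ATAATCGACTTTTGCGGTCACCAGAAAAGCCTAATAGGCGCTTGCCCGACGACCCAG-3′

The strand is given 3'→5', so its complement runs 5'→3' in the same left-to-right order: pair each base A↔T, G↔C.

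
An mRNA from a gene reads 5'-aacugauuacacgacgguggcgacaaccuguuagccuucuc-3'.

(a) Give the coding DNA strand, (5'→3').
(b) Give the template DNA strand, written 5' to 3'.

(a) The coding strand matches the mRNA with U→T.
(b) The template strand is the reverse complement of the coding strand.

(a) 5'-AACTGATTACACGACGGTGGCGACAACCTGTTAGCCTTCTC-3'
(b) 5′-GAGAAGGCTAACAGGTTGTCGCCACCGTCGTGTAATCAGTT-3′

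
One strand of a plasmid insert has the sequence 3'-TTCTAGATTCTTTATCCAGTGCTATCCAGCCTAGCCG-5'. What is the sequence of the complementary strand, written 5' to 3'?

5′-AAGATCTAAGAAATAGGTCACGATAGGTCGGATCGGC-3′

The strand is given 3'→5', so its complement runs 5'→3' in the same left-to-right order: pair each base A↔T, G↔C.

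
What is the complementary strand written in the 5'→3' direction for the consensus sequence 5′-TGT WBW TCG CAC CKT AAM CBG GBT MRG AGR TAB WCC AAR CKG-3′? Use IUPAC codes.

5′-CMGYTTGGWVTAYCTCYKAVCCVGKTTAMGGTGCGAWVWACA-3′

Standard pairs A↔T, G↔C; ambiguity codes pair R↔Y, M↔K, W↔W, B↔V. Complement (ACAWVWAGCGTGGMATTKGVCCVAKYCTCYATVWGGTTYGMC), then reverse for 5'→3'.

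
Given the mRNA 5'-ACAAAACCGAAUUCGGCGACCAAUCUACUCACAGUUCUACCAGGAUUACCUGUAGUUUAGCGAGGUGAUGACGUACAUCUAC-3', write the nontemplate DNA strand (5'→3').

5'-ACAAAACCGAATTCGGCGACCAATCTACTCACAGTTCTACCAGGATTACCTGTAGTTTAGCGAGGTGATGACGTACATCTAC-3'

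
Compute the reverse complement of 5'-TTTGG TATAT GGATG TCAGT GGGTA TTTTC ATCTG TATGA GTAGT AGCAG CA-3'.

Complement each base (A↔T, G↔C): AAACCATATACCTACAGTCACCCATAAAAGTAGACATACTCATCATCGTCGT. Then reverse.

5'-TGCTGCTACTACTCATACAGATGAAAATACCCACTGACATCCATATACCAAA-3'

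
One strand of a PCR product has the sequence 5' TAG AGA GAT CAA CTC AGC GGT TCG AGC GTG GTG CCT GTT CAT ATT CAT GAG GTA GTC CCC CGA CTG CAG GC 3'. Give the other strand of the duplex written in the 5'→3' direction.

5'-GCCTGCAGTCGGGGGACTACCTCATGAATATGAACAGGCACCACGCTCGAACCGCTGAGTTGATCTCTCTA-3'

The complement of TAGAGAGATCAACTCAGCGGTTCGAGCGTGGTGCCTGTTCATATTCATGAGGTAGTCCCCCGACTGCAGGC is ATCTCTCTAGTTGAGTCGCCAAGCTCGCACCACGGACAAGTATAAGTACTCCATCAGGGGGCTGACGTCCG (A↔T, G↔C). DNA strands are antiparallel, so the complementary strand runs 3'→5'; reversing gives the 5'→3' form.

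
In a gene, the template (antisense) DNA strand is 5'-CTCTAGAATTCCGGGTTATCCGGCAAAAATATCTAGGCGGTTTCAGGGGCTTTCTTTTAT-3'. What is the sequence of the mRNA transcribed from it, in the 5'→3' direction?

The mRNA has the sequence of the coding strand (reverse complement of the template) with T→U. Reverse complement of CTCTAGAATTCCGGGTTATCCGGCAAAAATATCTAGGCGGTTTCAGGGGCTTTCTTTTAT is ATAAAAGAAAGCCCCTGAAACCGCCTAGATATTTTTGCCGGATAACCCGGAATTCTAGAG; then T→U.

5′-AUAAAAGAAAGCCCCUGAAACCGCCUAGAUAUUUUUGCCGGAUAACCCGGAAUUCUAGAG-3′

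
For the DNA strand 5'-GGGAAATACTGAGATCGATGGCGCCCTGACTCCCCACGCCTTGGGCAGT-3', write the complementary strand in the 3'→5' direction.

Base-pairing A↔T, G↔C gives the complement. The complementary strand is antiparallel, so paired with a 5'→3' strand it runs 3'→5'.

3'-CCCTTTATGACTCTAGCTACCGCGGGACTGAGGGGTGCGGAACCCGTCA-5'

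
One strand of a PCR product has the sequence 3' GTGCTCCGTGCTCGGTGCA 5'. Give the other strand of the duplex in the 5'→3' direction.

The strand is given 3'→5', so its complement runs 5'→3' in the same left-to-right order: pair each base A↔T, G↔C.

5'-CACGAGGCACGAGCCACGT-3'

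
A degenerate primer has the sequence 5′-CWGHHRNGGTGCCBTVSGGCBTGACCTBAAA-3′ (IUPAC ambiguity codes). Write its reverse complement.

Standard pairs A↔T, G↔C; ambiguity codes pair R↔Y, W↔W, S↔S, B↔V, H↔D, N↔N. Complement (GWCDDYNCCACGGVABSCCGVACTGGAVTTT), then reverse for 5'→3'.

5′-TTTVAGGTCAVGCCSBAVGGCACCNYDDCWG-3′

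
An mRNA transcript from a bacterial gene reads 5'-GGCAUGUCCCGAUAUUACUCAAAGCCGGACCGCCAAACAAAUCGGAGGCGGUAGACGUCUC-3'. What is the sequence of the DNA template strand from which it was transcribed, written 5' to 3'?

5'-GAGACGTCTACCGCCTCCGATTTGTTTGGCGGTCCGGCTTTGAGTAATATCGGGACATGCC-3'

Replace U with T to get the coding DNA strand: GGCATGTCCCGATATTACTCAAAGCCGGACCGCCAAACAAATCGGAGGCGGTAGACGTCTC. The template strand is its reverse complement (complement CCGTACAGGGCTATAATGAGTTTCGGCCTGGCGGTTTGTTTAGCCTCCGCCATCTGCAGAG, then reverse).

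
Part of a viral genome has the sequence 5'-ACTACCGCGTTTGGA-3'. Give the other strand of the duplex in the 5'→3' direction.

5'-TCCAAACGCGGTAGT-3'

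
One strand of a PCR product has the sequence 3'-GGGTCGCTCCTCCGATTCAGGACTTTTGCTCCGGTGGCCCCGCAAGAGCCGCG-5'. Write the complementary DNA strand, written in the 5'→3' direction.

5'-CCCAGCGAGGAGGCTAAGTCCTGAAAACGAGGCCACCGGGGCGTTCTCGGCGC-3'

The strand is given 3'→5', so its complement runs 5'→3' in the same left-to-right order: pair each base A↔T, G↔C.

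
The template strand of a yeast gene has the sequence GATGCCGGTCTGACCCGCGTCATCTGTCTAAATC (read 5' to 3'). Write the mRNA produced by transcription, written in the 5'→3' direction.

The mRNA has the sequence of the coding strand (reverse complement of the template) with T→U. Reverse complement of GATGCCGGTCTGACCCGCGTCATCTGTCTAAATC is GATTTAGACAGATGACGCGGGTCAGACCGGCATC; then T→U.

5'-GAUUUAGACAGAUGACGCGGGUCAGACCGGCAUC-3'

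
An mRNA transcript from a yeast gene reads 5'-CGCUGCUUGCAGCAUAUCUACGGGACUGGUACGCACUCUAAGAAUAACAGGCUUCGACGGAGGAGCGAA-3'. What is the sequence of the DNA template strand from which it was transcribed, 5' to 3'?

5'-TTCGCTCCTCCGTCGAAGCCTGTTATTCTTAGAGTGCGTACCAGTCCCGTAGATATGCTGCAAGCAGCG-3'

Replace U with T to get the coding DNA strand: CGCTGCTTGCAGCATATCTACGGGACTGGTACGCACTCTAAGAATAACAGGCTTCGACGGAGGAGCGAA. The template strand is its reverse complement (complement GCGACGAACGTCGTATAGATGCCCTGACCATGCGTGAGATTCTTATTGTCCGAAGCTGCCTCCTCGCTT, then reverse).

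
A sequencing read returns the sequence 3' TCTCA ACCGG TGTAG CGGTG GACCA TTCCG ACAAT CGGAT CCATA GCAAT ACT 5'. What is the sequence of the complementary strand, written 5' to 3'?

The strand is given 3'→5', so its complement runs 5'→3' in the same left-to-right order: pair each base A↔T, G↔C.

5'-AGAGTTGGCCACATCGCCACCTGGTAAGGCTGTTAGCCTAGGTATCGTTATGA-3'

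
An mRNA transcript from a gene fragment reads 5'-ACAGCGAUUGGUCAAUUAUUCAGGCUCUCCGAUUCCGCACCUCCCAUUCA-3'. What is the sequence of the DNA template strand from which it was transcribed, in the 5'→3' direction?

Replace U with T to get the coding DNA strand: ACAGCGATTGGTCAATTATTCAGGCTCTCCGATTCCGCACCTCCCATTCA. The template strand is its reverse complement (complement TGTCGCTAACCAGTTAATAAGTCCGAGAGGCTAAGGCGTGGAGGGTAAGT, then reverse).

5'-TGAATGGGAGGTGCGGAATCGGAGAGCCTGAATAATTGACCAATCGCTGT-3'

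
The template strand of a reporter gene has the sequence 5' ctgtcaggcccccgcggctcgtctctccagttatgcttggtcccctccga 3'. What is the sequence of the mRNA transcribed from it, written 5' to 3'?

5'-UCGGAGGGGACCAAGCAUAACUGGAGAGACGAGCCGCGGGGGCCUGACAG-3'

RNA polymerase reads the template 3'→5' and synthesizes mRNA 5'→3' by base-pairing (A→U, T→A, G↔C). The complement of the template is GACAGTCCGGGGGCGCCGAGCAGAGAGGTCAATACGAACCAGGGGAGGCT; antiparallel, so 5'→3' the coding strand is TCGGAGGGGACCAAGCATAACTGGAGAGACGAGCCGCGGGGGCCTGACAG. Replace T with U for the mRNA.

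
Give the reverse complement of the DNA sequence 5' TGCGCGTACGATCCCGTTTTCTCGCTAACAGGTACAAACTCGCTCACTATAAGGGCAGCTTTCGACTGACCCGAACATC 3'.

5'-GATGTTCGGGTCAGTCGAAAGCTGCCCTTATAGTGAGCGAGTTTGTACCTGTTAGCGAGAAAACGGGATCGTACGCGCA-3'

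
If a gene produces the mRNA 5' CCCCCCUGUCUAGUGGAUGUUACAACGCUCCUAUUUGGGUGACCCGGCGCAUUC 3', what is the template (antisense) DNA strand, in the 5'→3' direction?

5'-GAATGCGCCGGGTCACCCAAATAGGAGCGTTGTAACATCCACTAGACAGGGGGG-3'

Replace U with T to get the coding DNA strand: CCCCCCTGTCTAGTGGATGTTACAACGCTCCTATTTGGGTGACCCGGCGCATTC. The template strand is its reverse complement (complement GGGGGGACAGATCACCTACAATGTTGCGAGGATAAACCCACTGGGCCGCGTAAG, then reverse).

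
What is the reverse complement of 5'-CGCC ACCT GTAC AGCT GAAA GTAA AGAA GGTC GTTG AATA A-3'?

Reading the sequence 3'→5' and pairing each base (A↔T, G↔C) gives the reverse complement directly.

5'-TTATTCAACGACCTTCTTTACTTTCAGCTGTACAGGTGGCG-3'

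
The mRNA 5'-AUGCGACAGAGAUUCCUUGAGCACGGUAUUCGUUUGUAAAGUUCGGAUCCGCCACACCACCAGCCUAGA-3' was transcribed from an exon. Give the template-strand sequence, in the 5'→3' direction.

5'-TCTAGGCTGGTGGTGTGGCGGATCCGAACTTTACAAACGAATACCGTGCTCAAGGAATCTCTGTCGCAT-3'

Replace U with T to get the coding DNA strand: ATGCGACAGAGATTCCTTGAGCACGGTATTCGTTTGTAAAGTTCGGATCCGCCACACCACCAGCCTAGA. The template strand is its reverse complement (complement TACGCTGTCTCTAAGGAACTCGTGCCATAAGCAAACATTTCAAGCCTAGGCGGTGTGGTGGTCGGATCT, then reverse).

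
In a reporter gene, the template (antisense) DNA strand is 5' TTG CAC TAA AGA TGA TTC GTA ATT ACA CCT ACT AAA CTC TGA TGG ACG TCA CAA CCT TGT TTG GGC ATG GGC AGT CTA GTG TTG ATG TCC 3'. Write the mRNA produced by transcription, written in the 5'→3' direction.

RNA polymerase reads the template 3'→5' and synthesizes mRNA 5'→3' by base-pairing (A→U, T→A, G↔C). The complement of the template is AACGTGATTTCTACTAAGCATTAATGTGGATGATTTGAGACTACCTGCAGTGTTGGAACAAACCCGTACCCGTCAGATCACAACTACAGG; antiparallel, so 5'→3' the coding strand is GGACATCAACACTAGACTGCCCATGCCCAAACAAGGTTGTGACGTCCATCAGAGTTTAGTAGGTGTAATTACGAATCATCTTTAGTGCAA. Replace T with U for the mRNA.

5'-GGACAUCAACACUAGACUGCCCAUGCCCAAACAAGGUUGUGACGUCCAUCAGAGUUUAGUAGGUGUAAUUACGAAUCAUCUUUAGUGCAA-3'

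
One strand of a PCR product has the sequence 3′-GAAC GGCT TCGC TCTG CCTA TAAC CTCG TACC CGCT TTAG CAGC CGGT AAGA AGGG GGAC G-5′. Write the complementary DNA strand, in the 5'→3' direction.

5'-CTTGCCGAAGCGAGACGGATATTGGAGCATGGGCGAAATCGTCGGCCATTCTTCCCCCTGC-3'

The strand is given 3'→5', so its complement runs 5'→3' in the same left-to-right order: pair each base A↔T, G↔C.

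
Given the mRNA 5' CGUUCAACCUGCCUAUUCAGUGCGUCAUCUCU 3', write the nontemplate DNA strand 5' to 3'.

5'-CGTTCAACCTGCCTATTCAGTGCGTCATCTCT-3'

The coding DNA strand has the same 5'→3' sequence as the mRNA with U replaced by T.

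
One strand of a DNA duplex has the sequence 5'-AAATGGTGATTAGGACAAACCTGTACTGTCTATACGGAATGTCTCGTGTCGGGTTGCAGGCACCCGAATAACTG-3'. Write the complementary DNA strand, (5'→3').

5'-CAGTTATTCGGGTGCCTGCAACCCGACACGAGACATTCCGTATAGACAGTACAGGTTTGTCCTAATCACCATTT-3'

Pairing A↔T and G↔C gives TTTACCACTAATCCTGTTTGGACATGACAGATATGCCTTACAGAGCACAGCCCAACGTCCGTGGGCTTATTGAC, running 3'→5'. Reverse for the 5'→3' convention.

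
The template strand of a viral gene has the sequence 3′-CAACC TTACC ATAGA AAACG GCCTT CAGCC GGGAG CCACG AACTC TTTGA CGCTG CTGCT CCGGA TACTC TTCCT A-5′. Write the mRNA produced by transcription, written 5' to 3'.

5'-GUUGGAAUGGUAUCUUUUGCCGGAAGUCGGCCCUCGGUGCUUGAGAAACUGCGACGACGAGGCCUAUGAGAAGGAU-3'

Reading the template 3'→5' as shown, RNA polymerase pairs each base (A→U, T→A, G↔C) to build mRNA 5'→3' directly.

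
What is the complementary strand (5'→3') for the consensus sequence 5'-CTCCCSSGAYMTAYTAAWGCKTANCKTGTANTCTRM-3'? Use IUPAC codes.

Standard pairs A↔T, G↔C; ambiguity codes pair R↔Y, M↔K, W↔W, S↔S, N↔N. Complement (GAGGGSSCTRKATRATTWCGMATNGMACATNAGAYK), then reverse for 5'→3'.

5'-KYAGANTACAMGNTAMGCWTTARTAKRTCSSGGGAG-3'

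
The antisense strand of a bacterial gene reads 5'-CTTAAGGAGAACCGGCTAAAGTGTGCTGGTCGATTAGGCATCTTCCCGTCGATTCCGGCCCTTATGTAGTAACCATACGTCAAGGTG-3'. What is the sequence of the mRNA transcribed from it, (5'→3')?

5'-CACCUUGACGUAUGGUUACUACAUAAGGGCCGGAAUCGACGGGAAGAUGCCUAAUCGACCAGCACACUUUAGCCGGUUCUCCUUAAG-3'

The mRNA has the sequence of the coding strand (reverse complement of the template) with T→U. Reverse complement of CTTAAGGAGAACCGGCTAAAGTGTGCTGGTCGATTAGGCATCTTCCCGTCGATTCCGGCCCTTATGTAGTAACCATACGTCAAGGTG is CACCTTGACGTATGGTTACTACATAAGGGCCGGAATCGACGGGAAGATGCCTAATCGACCAGCACACTTTAGCCGGTTCTCCTTAAG; then T→U.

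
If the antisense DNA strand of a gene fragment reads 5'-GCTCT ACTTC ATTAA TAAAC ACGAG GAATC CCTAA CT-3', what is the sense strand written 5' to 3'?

The coding strand is complementary and antiparallel to the template: take the complement (A↔T, G↔C) and reverse.

5′-AGTTAGGGATTCCTCGTGTTTATTAATGAAGTAGAGC-3′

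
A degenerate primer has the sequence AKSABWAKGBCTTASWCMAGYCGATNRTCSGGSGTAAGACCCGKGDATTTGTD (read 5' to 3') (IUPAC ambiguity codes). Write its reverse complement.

5′-HACAAATHCMCGGGTCTTACSCCSGAYNATCGRCTKGWSTAAGVCMTWVTSMT-3′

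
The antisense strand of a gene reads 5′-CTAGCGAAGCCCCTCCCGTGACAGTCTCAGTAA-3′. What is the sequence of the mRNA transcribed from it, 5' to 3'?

5'-UUACUGAGACUGUCACGGGAGGGGCUUCGCUAG-3'

The mRNA has the sequence of the coding strand (reverse complement of the template) with T→U. Reverse complement of CTAGCGAAGCCCCTCCCGTGACAGTCTCAGTAA is TTACTGAGACTGTCACGGGAGGGGCTTCGCTAG; then T→U.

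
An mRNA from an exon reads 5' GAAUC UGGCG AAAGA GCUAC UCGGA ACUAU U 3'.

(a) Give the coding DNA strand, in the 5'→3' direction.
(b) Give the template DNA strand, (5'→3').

(a) The coding strand matches the mRNA with U→T.
(b) The template strand is the reverse complement of the coding strand.

(a) 5′-GAATCTGGCGAAAGAGCTACTCGGAACTATT-3′
(b) 5'-AATAGTTCCGAGTAGCTCTTTCGCCAGATTC-3'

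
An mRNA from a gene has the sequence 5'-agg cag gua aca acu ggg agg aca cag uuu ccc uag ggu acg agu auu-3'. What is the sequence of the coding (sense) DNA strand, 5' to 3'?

5′-AGGCAGGTAACAACTGGGAGGACACAGTTTCCCTAGGGTACGAGTATT-3′

The coding DNA strand has the same 5'→3' sequence as the mRNA with U replaced by T.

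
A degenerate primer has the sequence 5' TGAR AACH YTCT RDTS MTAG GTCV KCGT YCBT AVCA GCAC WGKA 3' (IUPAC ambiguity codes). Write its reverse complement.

5'-TMCWGTGCTGBTAVGRACGMBGACCTAKSAHYAGARDGTTYTCA-3'

Standard pairs A↔T, G↔C; ambiguity codes pair R↔Y, M↔K, W↔W, S↔S, B↔V, D↔H. Complement (ACTYTTGDRAGAYHASKATCCAGBMGCARGVATBGTCGTGWCMT), then reverse for 5'→3'.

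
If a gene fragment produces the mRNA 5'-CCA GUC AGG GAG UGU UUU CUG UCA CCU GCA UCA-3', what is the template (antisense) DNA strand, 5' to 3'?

Replace U with T to get the coding DNA strand: CCAGTCAGGGAGTGTTTTCTGTCACCTGCATCA. The template strand is its reverse complement (complement GGTCAGTCCCTCACAAAAGACAGTGGACGTAGT, then reverse).

5'-TGATGCAGGTGACAGAAAACACTCCCTGACTGG-3'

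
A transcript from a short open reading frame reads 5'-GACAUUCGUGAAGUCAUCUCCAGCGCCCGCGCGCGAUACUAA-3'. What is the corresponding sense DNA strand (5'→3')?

5'-GACATTCGTGAAGTCATCTCCAGCGCCCGCGCGCGATACTAA-3'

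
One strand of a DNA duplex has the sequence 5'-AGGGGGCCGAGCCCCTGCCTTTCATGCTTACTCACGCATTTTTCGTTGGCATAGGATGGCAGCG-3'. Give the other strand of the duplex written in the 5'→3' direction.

5'-CGCTGCCATCCTATGCCAACGAAAAATGCGTGAGTAAGCATGAAAGGCAGGGGCTCGGCCCCCT-3'

Pairing A↔T and G↔C gives TCCCCCGGCTCGGGGACGGAAAGTACGAATGAGTGCGTAAAAAGCAACCGTATCCTACCGTCGC, running 3'→5'. Reverse for the 5'→3' convention.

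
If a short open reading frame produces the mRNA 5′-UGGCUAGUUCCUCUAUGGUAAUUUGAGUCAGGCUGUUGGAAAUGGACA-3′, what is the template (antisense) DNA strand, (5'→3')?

5'-TGTCCATTTCCAACAGCCTGACTCAAATTACCATAGAGGAACTAGCCA-3'

Replace U with T to get the coding DNA strand: TGGCTAGTTCCTCTATGGTAATTTGAGTCAGGCTGTTGGAAATGGACA. The template strand is its reverse complement (complement ACCGATCAAGGAGATACCATTAAACTCAGTCCGACAACCTTTACCTGT, then reverse).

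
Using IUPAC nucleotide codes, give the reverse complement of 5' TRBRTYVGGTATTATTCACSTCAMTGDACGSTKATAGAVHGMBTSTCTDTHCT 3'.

Standard pairs A↔T, G↔C; ambiguity codes pair R↔Y, M↔K, S↔S, B↔V, D↔H. Complement (AYVYARBCCATAATAAGTGSAGTKACHTGCSAMTATCTBDCKVASAGAHADGA), then reverse for 5'→3'.

5'-AGDAHAGASAVKCDBTCTATMASCGTHCAKTGASGTGAATAATACCBRAYVYA-3'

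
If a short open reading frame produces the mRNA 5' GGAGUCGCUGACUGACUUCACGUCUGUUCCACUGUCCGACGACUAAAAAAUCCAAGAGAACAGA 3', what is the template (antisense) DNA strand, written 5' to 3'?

5'-TCTGTTCTCTTGGATTTTTTAGTCGTCGGACAGTGGAACAGACGTGAAGTCAGTCAGCGACTCC-3'

Replace U with T to get the coding DNA strand: GGAGTCGCTGACTGACTTCACGTCTGTTCCACTGTCCGACGACTAAAAAATCCAAGAGAACAGA. The template strand is its reverse complement (complement CCTCAGCGACTGACTGAAGTGCAGACAAGGTGACAGGCTGCTGATTTTTTAGGTTCTCTTGTCT, then reverse).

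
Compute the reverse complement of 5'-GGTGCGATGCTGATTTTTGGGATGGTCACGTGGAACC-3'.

Reading the sequence 3'→5' and pairing each base (A↔T, G↔C) gives the reverse complement directly.

5'-GGTTCCACGTGACCATCCCAAAAATCAGCATCGCACC-3'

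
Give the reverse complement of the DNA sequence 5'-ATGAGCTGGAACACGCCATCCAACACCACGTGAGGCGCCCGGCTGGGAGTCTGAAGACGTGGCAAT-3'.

Reading the sequence 3'→5' and pairing each base (A↔T, G↔C) gives the reverse complement directly.

5'-ATTGCCACGTCTTCAGACTCCCAGCCGGGCGCCTCACGTGGTGTTGGATGGCGTGTTCCAGCTCAT-3'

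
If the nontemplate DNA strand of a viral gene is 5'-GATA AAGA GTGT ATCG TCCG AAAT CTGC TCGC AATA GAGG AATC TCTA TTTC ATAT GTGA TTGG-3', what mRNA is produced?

5'-GAUAAAGAGUGUAUCGUCCGAAAUCUGCUCGCAAUAGAGGAAUCUCUAUUUCAUAUGUGAUUGG-3'

The mRNA is synthesized from the template strand, so it matches the coding strand with T replaced by U.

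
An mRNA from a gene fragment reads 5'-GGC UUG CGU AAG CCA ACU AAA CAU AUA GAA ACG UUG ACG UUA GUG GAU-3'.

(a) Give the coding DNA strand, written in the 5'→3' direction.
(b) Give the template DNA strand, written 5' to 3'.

(a) The coding strand matches the mRNA with U→T.
(b) The template strand is the reverse complement of the coding strand.

(a) 5'-GGCTTGCGTAAGCCAACTAAACATATAGAAACGTTGACGTTAGTGGAT-3'
(b) 5'-ATCCACTAACGTCAACGTTTCTATATGTTTAGTTGGCTTACGCAAGCC-3'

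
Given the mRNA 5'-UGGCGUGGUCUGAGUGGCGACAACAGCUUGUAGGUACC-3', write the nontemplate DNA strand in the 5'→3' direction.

The coding DNA strand has the same 5'→3' sequence as the mRNA with U replaced by T.

5'-TGGCGTGGTCTGAGTGGCGACAACAGCTTGTAGGTACC-3'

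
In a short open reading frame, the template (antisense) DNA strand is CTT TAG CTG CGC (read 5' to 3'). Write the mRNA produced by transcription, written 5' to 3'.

5′-GCGCAGCUAAAG-3′

RNA polymerase reads the template 3'→5' and synthesizes mRNA 5'→3' by base-pairing (A→U, T→A, G↔C). The complement of the template is GAAATCGACGCG; antiparallel, so 5'→3' the coding strand is GCGCAGCTAAAG. Replace T with U for the mRNA.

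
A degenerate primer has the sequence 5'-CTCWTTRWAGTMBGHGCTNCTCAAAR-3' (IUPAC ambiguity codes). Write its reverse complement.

5'-YTTTGAGNAGCDCVKACTWYAAWGAG-3'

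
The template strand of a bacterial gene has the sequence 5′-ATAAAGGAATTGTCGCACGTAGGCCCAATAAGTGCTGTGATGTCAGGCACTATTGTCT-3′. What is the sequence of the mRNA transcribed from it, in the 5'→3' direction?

5′-AGACAAUAGUGCCUGACAUCACAGCACUUAUUGGGCCUACGUGCGACAAUUCCUUUAU-3′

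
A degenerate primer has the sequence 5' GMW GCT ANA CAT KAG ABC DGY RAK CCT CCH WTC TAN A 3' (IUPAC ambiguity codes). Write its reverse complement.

5′-TNTAGAWDGGAGGMTYRCHGVTCTMATGTNTAGCWKC-3′

Standard pairs A↔T, G↔C; ambiguity codes pair R↔Y, M↔K, W↔W, B↔V, D↔H, N↔N. Complement (CKWCGATNTGTAMTCTVGHCRYTMGGAGGDWAGATNT), then reverse for 5'→3'.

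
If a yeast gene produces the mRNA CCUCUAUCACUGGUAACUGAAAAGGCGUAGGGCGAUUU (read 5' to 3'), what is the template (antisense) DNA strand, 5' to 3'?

5'-AAATCGCCCTACGCCTTTTCAGTTACCAGTGATAGAGG-3'

Replace U with T to get the coding DNA strand: CCTCTATCACTGGTAACTGAAAAGGCGTAGGGCGATTT. The template strand is its reverse complement (complement GGAGATAGTGACCATTGACTTTTCCGCATCCCGCTAAA, then reverse).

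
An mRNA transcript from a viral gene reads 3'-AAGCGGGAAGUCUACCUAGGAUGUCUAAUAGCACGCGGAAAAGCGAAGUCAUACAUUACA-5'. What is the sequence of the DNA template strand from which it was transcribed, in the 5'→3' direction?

Written 5'→3' the mRNA is ACAUUACAUACUGAAGCGAAAAGGCGCACGAUAAUCUGUAGGAUCCAUCUGAAGGGCGAA, so the coding DNA strand is ACATTACATACTGAAGCGAAAAGGCGCACGATAATCTGTAGGATCCATCTGAAGGGCGAA. The template is its reverse complement.

5'-TTCGCCCTTCAGATGGATCCTACAGATTATCGTGCGCCTTTTCGCTTCAGTATGTAATGT-3'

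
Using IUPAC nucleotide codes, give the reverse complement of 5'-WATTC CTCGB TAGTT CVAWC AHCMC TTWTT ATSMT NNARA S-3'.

Standard pairs A↔T, G↔C; ambiguity codes pair R↔Y, M↔K, W↔W, S↔S, B↔V, H↔D, N↔N. Complement (WTAAGGAGCVATCAAGBTWGTDGKGAAWAATASKANNTYTS), then reverse for 5'→3'.

5'-STYTNNAKSATAAWAAGKGDTGWTBGAACTAVCGAGGAATW-3'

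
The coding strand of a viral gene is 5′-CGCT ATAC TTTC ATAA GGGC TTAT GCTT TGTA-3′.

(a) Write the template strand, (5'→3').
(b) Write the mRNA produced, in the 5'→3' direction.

(a) 5'-TACAAAGCATAAGCCCTTATGAAAGTATAGCG-3'
(b) 5′-CGCUAUACUUUCAUAAGGGCUUAUGCUUUGUA-3′

(a) The template strand is the reverse complement of the coding strand: complement GCGATATGAAAGTATTCCCGAATACGAAACAT, then reverse.
(b) mRNA matches the coding strand with T→U.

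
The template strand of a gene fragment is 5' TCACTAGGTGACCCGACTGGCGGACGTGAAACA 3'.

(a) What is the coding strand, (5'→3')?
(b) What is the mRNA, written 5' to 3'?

(a) The coding strand is the reverse complement of the template: complement AGTGATCCACTGGGCTGACCGCCTGCACTTTGT, then reverse.
(b) mRNA has the coding-strand sequence with T→U.

(a) 5'-TGTTTCACGTCCGCCAGTCGGGTCACCTAGTGA-3'
(b) 5'-UGUUUCACGUCCGCCAGUCGGGUCACCUAGUGA-3'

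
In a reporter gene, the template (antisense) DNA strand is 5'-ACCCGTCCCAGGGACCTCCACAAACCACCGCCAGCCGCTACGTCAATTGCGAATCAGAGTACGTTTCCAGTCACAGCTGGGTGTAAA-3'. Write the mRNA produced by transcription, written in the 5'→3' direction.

The mRNA has the sequence of the coding strand (reverse complement of the template) with T→U. Reverse complement of ACCCGTCCCAGGGACCTCCACAAACCACCGCCAGCCGCTACGTCAATTGCGAATCAGAGTACGTTTCCAGTCACAGCTGGGTGTAAA is TTTACACCCAGCTGTGACTGGAAACGTACTCTGATTCGCAATTGACGTAGCGGCTGGCGGTGGTTTGTGGAGGTCCCTGGGACGGGT; then T→U.

5'-UUUACACCCAGCUGUGACUGGAAACGUACUCUGAUUCGCAAUUGACGUAGCGGCUGGCGGUGGUUUGUGGAGGUCCCUGGGACGGGU-3'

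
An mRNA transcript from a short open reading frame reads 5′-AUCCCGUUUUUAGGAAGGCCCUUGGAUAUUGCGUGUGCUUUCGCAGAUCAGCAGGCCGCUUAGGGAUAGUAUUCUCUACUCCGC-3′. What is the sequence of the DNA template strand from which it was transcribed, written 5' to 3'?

5'-GCGGAGTAGAGAATACTATCCCTAAGCGGCCTGCTGATCTGCGAAAGCACACGCAATATCCAAGGGCCTTCCTAAAAACGGGAT-3'

Replace U with T to get the coding DNA strand: ATCCCGTTTTTAGGAAGGCCCTTGGATATTGCGTGTGCTTTCGCAGATCAGCAGGCCGCTTAGGGATAGTATTCTCTACTCCGC. The template strand is its reverse complement (complement TAGGGCAAAAATCCTTCCGGGAACCTATAACGCACACGAAAGCGTCTAGTCGTCCGGCGAATCCCTATCATAAGAGATGAGGCG, then reverse).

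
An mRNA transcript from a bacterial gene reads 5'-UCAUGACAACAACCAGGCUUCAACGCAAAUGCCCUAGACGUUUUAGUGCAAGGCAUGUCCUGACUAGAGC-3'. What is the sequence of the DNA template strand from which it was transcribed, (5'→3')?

5'-GCTCTAGTCAGGACATGCCTTGCACTAAAACGTCTAGGGCATTTGCGTTGAAGCCTGGTTGTTGTCATGA-3'

Replace U with T to get the coding DNA strand: TCATGACAACAACCAGGCTTCAACGCAAATGCCCTAGACGTTTTAGTGCAAGGCATGTCCTGACTAGAGC. The template strand is its reverse complement (complement AGTACTGTTGTTGGTCCGAAGTTGCGTTTACGGGATCTGCAAAATCACGTTCCGTACAGGACTGATCTCG, then reverse).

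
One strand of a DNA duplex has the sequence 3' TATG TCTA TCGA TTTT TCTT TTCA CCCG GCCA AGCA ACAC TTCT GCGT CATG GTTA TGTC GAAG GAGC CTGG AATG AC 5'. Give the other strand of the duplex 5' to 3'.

5'-ATACAGATAGCTAAAAAGAAAAGTGGGCCGGTTCGTTGTGAAGACGCAGTACCAATACAGCTTCCTCGGACCTTACTG-3'

The strand is given 3'→5', so its complement runs 5'→3' in the same left-to-right order: pair each base A↔T, G↔C.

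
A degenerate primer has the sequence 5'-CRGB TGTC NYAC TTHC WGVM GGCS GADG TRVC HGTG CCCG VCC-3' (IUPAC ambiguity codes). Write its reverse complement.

Standard pairs A↔T, G↔C; ambiguity codes pair R↔Y, M↔K, W↔W, S↔S, B↔V, D↔H, N↔N. Complement (GYCVACAGNRTGAADGWCBKCCGSCTHCAYBGDCACGGGCBGG), then reverse for 5'→3'.

5'-GGBCGGGCACDGBYACHTCSGCCKBCWGDAAGTRNGACAVCYG-3'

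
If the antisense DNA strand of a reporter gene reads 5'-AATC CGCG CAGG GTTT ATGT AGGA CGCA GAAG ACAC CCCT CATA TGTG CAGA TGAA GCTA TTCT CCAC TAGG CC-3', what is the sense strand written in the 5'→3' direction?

The coding strand is complementary and antiparallel to the template: take the complement (A↔T, G↔C) and reverse.

5'-GGCCTAGTGGAGAATAGCTTCATCTGCACATATGAGGGGTGTCTTCTGCGTCCTACATAAACCCTGCGCGGATT-3'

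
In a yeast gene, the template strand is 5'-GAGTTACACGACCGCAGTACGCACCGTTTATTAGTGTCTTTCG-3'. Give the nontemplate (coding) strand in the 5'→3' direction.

5'-CGAAAGACACTAATAAACGGTGCGTACTGCGGTCGTGTAACTC-3'

The coding strand is complementary and antiparallel to the template: take the complement (A↔T, G↔C) and reverse.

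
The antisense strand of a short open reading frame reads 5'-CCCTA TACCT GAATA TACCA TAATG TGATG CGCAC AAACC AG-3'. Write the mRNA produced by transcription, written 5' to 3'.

5'-CUGGUUUGUGCGCAUCACAUUAUGGUAUAUUCAGGUAUAGGG-3'

RNA polymerase reads the template 3'→5' and synthesizes mRNA 5'→3' by base-pairing (A→U, T→A, G↔C). The complement of the template is GGGATATGGACTTATATGGTATTACACTACGCGTGTTTGGTC; antiparallel, so 5'→3' the coding strand is CTGGTTTGTGCGCATCACATTATGGTATATTCAGGTATAGGG. Replace T with U for the mRNA.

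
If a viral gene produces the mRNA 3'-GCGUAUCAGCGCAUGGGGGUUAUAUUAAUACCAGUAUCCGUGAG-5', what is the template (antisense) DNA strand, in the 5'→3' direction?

Written 5'→3' the mRNA is GAGUGCCUAUGACCAUAAUUAUAUUGGGGGUACGCGACUAUGCG, so the coding DNA strand is GAGTGCCTATGACCATAATTATATTGGGGGTACGCGACTATGCG. The template is its reverse complement.

5'-CGCATAGTCGCGTACCCCCAATATAATTATGGTCATAGGCACTC-3'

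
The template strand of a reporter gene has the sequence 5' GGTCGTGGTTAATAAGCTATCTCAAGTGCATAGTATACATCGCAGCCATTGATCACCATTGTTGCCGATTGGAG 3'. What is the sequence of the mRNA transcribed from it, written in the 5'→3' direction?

5′-CUCCAAUCGGCAACAAUGGUGAUCAAUGGCUGCGAUGUAUACUAUGCACUUGAGAUAGCUUAUUAACCACGACC-3′

The mRNA has the sequence of the coding strand (reverse complement of the template) with T→U. Reverse complement of GGTCGTGGTTAATAAGCTATCTCAAGTGCATAGTATACATCGCAGCCATTGATCACCATTGTTGCCGATTGGAG is CTCCAATCGGCAACAATGGTGATCAATGGCTGCGATGTATACTATGCACTTGAGATAGCTTATTAACCACGACC; then T→U.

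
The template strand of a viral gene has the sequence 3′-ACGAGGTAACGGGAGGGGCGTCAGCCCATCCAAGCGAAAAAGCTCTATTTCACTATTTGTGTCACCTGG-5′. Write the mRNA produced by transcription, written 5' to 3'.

5'-UGCUCCAUUGCCCUCCCCGCAGUCGGGUAGGUUCGCUUUUUCGAGAUAAAGUGAUAAACACAGUGGACC-3'

Reading the template 3'→5' as shown, RNA polymerase pairs each base (A→U, T→A, G↔C) to build mRNA 5'→3' directly.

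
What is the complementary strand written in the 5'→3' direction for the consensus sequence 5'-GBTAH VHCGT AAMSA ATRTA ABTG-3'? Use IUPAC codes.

5'-CAVTTAYATTSKTTACGDBDTAVC-3'

Standard pairs A↔T, G↔C; ambiguity codes pair R↔Y, M↔K, S↔S, B↔V, H↔D. Complement (CVATDBDGCATTKSTTAYATTVAC), then reverse for 5'→3'.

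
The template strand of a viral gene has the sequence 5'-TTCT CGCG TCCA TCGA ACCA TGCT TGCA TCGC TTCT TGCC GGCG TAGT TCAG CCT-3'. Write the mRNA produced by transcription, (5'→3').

The mRNA has the sequence of the coding strand (reverse complement of the template) with T→U. Reverse complement of TTCTCGCGTCCATCGAACCATGCTTGCATCGCTTCTTGCCGGCGTAGTTCAGCCT is AGGCTGAACTACGCCGGCAAGAAGCGATGCAAGCATGGTTCGATGGACGCGAGAA; then T→U.

5′-AGGCUGAACUACGCCGGCAAGAAGCGAUGCAAGCAUGGUUCGAUGGACGCGAGAA-3′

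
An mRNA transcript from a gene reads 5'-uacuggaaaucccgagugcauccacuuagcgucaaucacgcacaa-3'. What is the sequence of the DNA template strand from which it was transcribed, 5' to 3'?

5'-TTGTGCGTGATTGACGCTAAGTGGATGCACTCGGGATTTCCAGTA-3'

Replace U with T to get the coding DNA strand: TACTGGAAATCCCGAGTGCATCCACTTAGCGTCAATCACGCACAA. The template strand is its reverse complement (complement ATGACCTTTAGGGCTCACGTAGGTGAATCGCAGTTAGTGCGTGTT, then reverse).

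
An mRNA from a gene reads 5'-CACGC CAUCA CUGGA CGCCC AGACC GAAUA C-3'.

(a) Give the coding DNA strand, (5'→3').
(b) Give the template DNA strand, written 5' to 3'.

(a) 5′-CACGCCATCACTGGACGCCCAGACCGAATAC-3′
(b) 5′-GTATTCGGTCTGGGCGTCCAGTGATGGCGTG-3′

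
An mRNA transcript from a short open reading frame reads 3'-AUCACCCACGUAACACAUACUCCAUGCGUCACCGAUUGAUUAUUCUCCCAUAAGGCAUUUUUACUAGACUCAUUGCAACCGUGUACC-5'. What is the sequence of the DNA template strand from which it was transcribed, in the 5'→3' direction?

5'-TAGTGGGTGCATTGTGTATGAGGTACGCAGTGGCTAACTAATAAGAGGGTATTCCGTAAAAATGATCTGAGTAACGTTGGCACATGG-3'

Written 5'→3' the mRNA is CCAUGUGCCAACGUUACUCAGAUCAUUUUUACGGAAUACCCUCUUAUUAGUUAGCCACUGCGUACCUCAUACACAAUGCACCCACUA, so the coding DNA strand is CCATGTGCCAACGTTACTCAGATCATTTTTACGGAATACCCTCTTATTAGTTAGCCACTGCGTACCTCATACACAATGCACCCACTA. The template is its reverse complement.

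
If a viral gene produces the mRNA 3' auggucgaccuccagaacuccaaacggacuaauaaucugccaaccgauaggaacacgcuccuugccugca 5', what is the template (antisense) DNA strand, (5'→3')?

Written 5'→3' the mRNA is ACGUCCGUUCCUCGCACAAGGAUAGCCAACCGUCUAAUAAUCAGGCAAACCUCAAGACCUCCAGCUGGUA, so the coding DNA strand is ACGTCCGTTCCTCGCACAAGGATAGCCAACCGTCTAATAATCAGGCAAACCTCAAGACCTCCAGCTGGTA. The template is its reverse complement.

5'-TACCAGCTGGAGGTCTTGAGGTTTGCCTGATTATTAGACGGTTGGCTATCCTTGTGCGAGGAACGGACGT-3'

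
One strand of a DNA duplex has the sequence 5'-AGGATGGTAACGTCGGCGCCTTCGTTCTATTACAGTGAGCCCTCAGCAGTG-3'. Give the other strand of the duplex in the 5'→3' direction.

Pairing A↔T and G↔C gives TCCTACCATTGCAGCCGCGGAAGCAAGATAATGTCACTCGGGAGTCGTCAC, running 3'→5'. Reverse for the 5'→3' convention.

5'-CACTGCTGAGGGCTCACTGTAATAGAACGAAGGCGCCGACGTTACCATCCT-3'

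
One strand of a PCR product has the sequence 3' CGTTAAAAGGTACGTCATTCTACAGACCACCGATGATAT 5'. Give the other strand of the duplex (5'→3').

The strand is given 3'→5', so its complement runs 5'→3' in the same left-to-right order: pair each base A↔T, G↔C.

5'-GCAATTTTCCATGCAGTAAGATGTCTGGTGGCTACTATA-3'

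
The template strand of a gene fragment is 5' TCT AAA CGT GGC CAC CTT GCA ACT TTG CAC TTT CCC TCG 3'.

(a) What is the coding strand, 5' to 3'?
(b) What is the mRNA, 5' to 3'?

(a) The coding strand is the reverse complement of the template: complement AGATTTGCACCGGTGGAACGTTGAAACGTGAAAGGGAGC, then reverse.
(b) mRNA has the coding-strand sequence with T→U.

(a) 5′-CGAGGGAAAGTGCAAAGTTGCAAGGTGGCCACGTTTAGA-3′
(b) 5'-CGAGGGAAAGUGCAAAGUUGCAAGGUGGCCACGUUUAGA-3'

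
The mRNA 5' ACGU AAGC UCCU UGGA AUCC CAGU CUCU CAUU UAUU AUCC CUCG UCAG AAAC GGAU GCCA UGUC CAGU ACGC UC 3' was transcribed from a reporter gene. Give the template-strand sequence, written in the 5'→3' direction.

Replace U with T to get the coding DNA strand: ACGTAAGCTCCTTGGAATCCCAGTCTCTCATTTATTATCCCTCGTCAGAAACGGATGCCATGTCCAGTACGCTC. The template strand is its reverse complement (complement TGCATTCGAGGAACCTTAGGGTCAGAGAGTAAATAATAGGGAGCAGTCTTTGCCTACGGTACAGGTCATGCGAG, then reverse).

5'-GAGCGTACTGGACATGGCATCCGTTTCTGACGAGGGATAATAAATGAGAGACTGGGATTCCAAGGAGCTTACGT-3'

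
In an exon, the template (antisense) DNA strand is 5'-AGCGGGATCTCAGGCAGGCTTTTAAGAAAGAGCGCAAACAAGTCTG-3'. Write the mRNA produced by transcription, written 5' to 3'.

The mRNA has the sequence of the coding strand (reverse complement of the template) with T→U. Reverse complement of AGCGGGATCTCAGGCAGGCTTTTAAGAAAGAGCGCAAACAAGTCTG is CAGACTTGTTTGCGCTCTTTCTTAAAAGCCTGCCTGAGATCCCGCT; then T→U.

5'-CAGACUUGUUUGCGCUCUUUCUUAAAAGCCUGCCUGAGAUCCCGCU-3'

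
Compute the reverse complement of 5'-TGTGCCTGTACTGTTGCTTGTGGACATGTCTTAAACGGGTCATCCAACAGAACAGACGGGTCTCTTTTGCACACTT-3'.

Complement each base (A↔T, G↔C): ACACGGACATGACAACGAACACCTGTACAGAATTTGCCCAGTAGGTTGTCTTGTCTGCCCAGAGAAAACGTGTGAA. Then reverse.

5'-AAGTGTGCAAAAGAGACCCGTCTGTTCTGTTGGATGACCCGTTTAAGACATGTCCACAAGCAACAGTACAGGCACA-3'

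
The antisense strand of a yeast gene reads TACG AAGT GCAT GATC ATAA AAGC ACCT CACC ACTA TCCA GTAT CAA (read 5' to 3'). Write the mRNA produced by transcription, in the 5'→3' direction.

5'-UUGAUACUGGAUAGUGGUGAGGUGCUUUUAUGAUCAUGCACUUCGUA-3'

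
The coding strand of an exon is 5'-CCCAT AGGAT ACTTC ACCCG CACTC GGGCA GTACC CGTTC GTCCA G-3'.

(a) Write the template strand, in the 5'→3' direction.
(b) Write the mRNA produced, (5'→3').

(a) 5′-CTGGACGAACGGGTACTGCCCGAGTGCGGGTGAAGTATCCTATGGG-3′
(b) 5'-CCCAUAGGAUACUUCACCCGCACUCGGGCAGUACCCGUUCGUCCAG-3'

(a) The template strand is the reverse complement of the coding strand: complement GGGTATCCTATGAAGTGGGCGTGAGCCCGTCATGGGCAAGCAGGTC, then reverse.
(b) mRNA matches the coding strand with T→U.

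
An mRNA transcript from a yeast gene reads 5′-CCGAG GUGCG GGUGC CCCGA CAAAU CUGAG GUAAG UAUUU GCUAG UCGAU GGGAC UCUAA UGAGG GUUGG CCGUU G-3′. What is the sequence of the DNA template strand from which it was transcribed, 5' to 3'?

5′-CAACGGCCAACCCTCATTAGAGTCCCATCGACTAGCAAATACTTACCTCAGATTTGTCGGGGCACCCGCACCTCGG-3′

Replace U with T to get the coding DNA strand: CCGAGGTGCGGGTGCCCCGACAAATCTGAGGTAAGTATTTGCTAGTCGATGGGACTCTAATGAGGGTTGGCCGTTG. The template strand is its reverse complement (complement GGCTCCACGCCCACGGGGCTGTTTAGACTCCATTCATAAACGATCAGCTACCCTGAGATTACTCCCAACCGGCAAC, then reverse).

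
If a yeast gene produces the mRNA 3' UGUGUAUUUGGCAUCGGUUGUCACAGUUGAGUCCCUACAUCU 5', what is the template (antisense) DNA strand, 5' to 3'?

5′-ACACATAAACCGTAGCCAACAGTGTCAACTCAGGGATGTAGA-3′

Written 5'→3' the mRNA is UCUACAUCCCUGAGUUGACACUGUUGGCUACGGUUUAUGUGU, so the coding DNA strand is TCTACATCCCTGAGTTGACACTGTTGGCTACGGTTTATGTGT. The template is its reverse complement.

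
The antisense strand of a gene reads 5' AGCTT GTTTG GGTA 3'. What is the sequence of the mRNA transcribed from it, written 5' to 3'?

The mRNA has the sequence of the coding strand (reverse complement of the template) with T→U. Reverse complement of AGCTTGTTTGGGTA is TACCCAAACAAGCT; then T→U.

5'-UACCCAAACAAGCU-3'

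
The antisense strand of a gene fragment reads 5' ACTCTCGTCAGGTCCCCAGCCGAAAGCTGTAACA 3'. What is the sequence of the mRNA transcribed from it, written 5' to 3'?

5'-UGUUACAGCUUUCGGCUGGGGACCUGACGAGAGU-3'

The mRNA has the sequence of the coding strand (reverse complement of the template) with T→U. Reverse complement of ACTCTCGTCAGGTCCCCAGCCGAAAGCTGTAACA is TGTTACAGCTTTCGGCTGGGGACCTGACGAGAGT; then T→U.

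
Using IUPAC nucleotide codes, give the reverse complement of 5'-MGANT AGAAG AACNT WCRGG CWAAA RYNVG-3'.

5′-CBNRYTTTWGCCYGWANGTTCTTCTANTCK-3′

Standard pairs A↔T, G↔C; ambiguity codes pair R↔Y, M↔K, W↔W, V↔B, N↔N. Complement (KCTNATCTTCTTGNAWGYCCGWTTTYRNBC), then reverse for 5'→3'.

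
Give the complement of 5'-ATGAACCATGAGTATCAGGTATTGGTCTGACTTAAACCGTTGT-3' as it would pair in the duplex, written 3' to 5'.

Base-pairing A↔T, G↔C gives the complement. The complementary strand is antiparallel, so paired with a 5'→3' strand it runs 3'→5'.

3'-TACTTGGTACTCATAGTCCATAACCAGACTGAATTTGGCAACA-5'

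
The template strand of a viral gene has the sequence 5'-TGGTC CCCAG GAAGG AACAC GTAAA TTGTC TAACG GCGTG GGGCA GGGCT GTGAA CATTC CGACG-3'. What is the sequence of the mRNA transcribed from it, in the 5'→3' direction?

RNA polymerase reads the template 3'→5' and synthesizes mRNA 5'→3' by base-pairing (A→U, T→A, G↔C). The complement of the template is ACCAGGGGTCCTTCCTTGTGCATTTAACAGATTGCCGCACCCCGTCCCGACACTTGTAAGGCTGC; antiparallel, so 5'→3' the coding strand is CGTCGGAATGTTCACAGCCCTGCCCCACGCCGTTAGACAATTTACGTGTTCCTTCCTGGGGACCA. Replace T with U for the mRNA.

5'-CGUCGGAAUGUUCACAGCCCUGCCCCACGCCGUUAGACAAUUUACGUGUUCCUUCCUGGGGACCA-3'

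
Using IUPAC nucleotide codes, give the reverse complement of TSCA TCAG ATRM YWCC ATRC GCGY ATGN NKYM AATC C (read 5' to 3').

5′-GGATTKRMNNCATRCGCGYATGGWRKYATCTGATGSA-3′

Standard pairs A↔T, G↔C; ambiguity codes pair R↔Y, M↔K, W↔W, S↔S, N↔N. Complement (ASGTAGTCTAYKRWGGTAYGCGCRTACNNMRKTTAGG), then reverse for 5'→3'.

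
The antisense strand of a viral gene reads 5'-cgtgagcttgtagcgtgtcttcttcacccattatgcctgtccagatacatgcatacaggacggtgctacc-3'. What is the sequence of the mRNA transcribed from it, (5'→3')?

RNA polymerase reads the template 3'→5' and synthesizes mRNA 5'→3' by base-pairing (A→U, T→A, G↔C). The complement of the template is GCACTCGAACATCGCACAGAAGAAGTGGGTAATACGGACAGGTCTATGTACGTATGTCCTGCCACGATGG; antiparallel, so 5'→3' the coding strand is GGTAGCACCGTCCTGTATGCATGTATCTGGACAGGCATAATGGGTGAAGAAGACACGCTACAAGCTCACG. Replace T with U for the mRNA.

5'-GGUAGCACCGUCCUGUAUGCAUGUAUCUGGACAGGCAUAAUGGGUGAAGAAGACACGCUACAAGCUCACG-3'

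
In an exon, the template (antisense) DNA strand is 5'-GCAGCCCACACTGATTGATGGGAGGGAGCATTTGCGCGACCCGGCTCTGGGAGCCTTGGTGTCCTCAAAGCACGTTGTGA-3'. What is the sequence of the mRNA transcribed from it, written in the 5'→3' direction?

RNA polymerase reads the template 3'→5' and synthesizes mRNA 5'→3' by base-pairing (A→U, T→A, G↔C). The complement of the template is CGTCGGGTGTGACTAACTACCCTCCCTCGTAAACGCGCTGGGCCGAGACCCTCGGAACCACAGGAGTTTCGTGCAACACT; antiparallel, so 5'→3' the coding strand is TCACAACGTGCTTTGAGGACACCAAGGCTCCCAGAGCCGGGTCGCGCAAATGCTCCCTCCCATCAATCAGTGTGGGCTGC. Replace T with U for the mRNA.

5'-UCACAACGUGCUUUGAGGACACCAAGGCUCCCAGAGCCGGGUCGCGCAAAUGCUCCCUCCCAUCAAUCAGUGUGGGCUGC-3'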